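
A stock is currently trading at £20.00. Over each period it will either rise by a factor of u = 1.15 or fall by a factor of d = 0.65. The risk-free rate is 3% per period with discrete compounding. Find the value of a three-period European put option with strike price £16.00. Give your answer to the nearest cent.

£0.89

Risk-neutral probability p = (1 + 0.03 − 0.65)/(1.15 − 0.65) = 0.3800/0.5000 = 0.7600
Terminal stock prices: S_uuu = 30.42, S_uud = 17.19, S_udd = 9.718, S_ddd = 5.492
Terminal payoffs (K − S): max(-14.42, 0) = 0, max(-1.192, 0) = 0, max(6.282, 0) = 6.282, max(10.51, 0) = 10.51
Node uu (S = 26.45): V_uu = 1/1.03·[0.7600·0.0000 + 0.2400·0.0000] = 0.0000
Node ud (S = 14.95): V_ud = 1/1.03·[0.7600·0.0000 + 0.2400·6.2825] = 1.4639
Node dd (S = 8.45): V_dd = 1/1.03·[0.7600·6.2825 + 0.2400·10.5075] = 7.0840
Node u (S = 23): V_u = 1/1.03·[0.7600·0.0000 + 0.2400·1.4639] = 0.3411
Node d (S = 13): V_d = 1/1.03·[0.7600·1.4639 + 0.2400·7.0840] = 2.7308
Node 0 (S = 20): V_0 = 1/1.03·[0.7600·0.3411 + 0.2400·2.7308] = 0.8880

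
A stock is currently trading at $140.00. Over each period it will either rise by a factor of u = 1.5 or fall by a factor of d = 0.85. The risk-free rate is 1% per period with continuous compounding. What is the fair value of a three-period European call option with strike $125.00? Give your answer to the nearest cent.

$34.91

Risk-neutral probability p = (e^0.01 − 0.85)/(1.5 − 0.85) = 0.1601/0.6500 = 0.2462
Terminal stock prices: S_uuu = 472.5, S_uud = 267.8, S_udd = 151.7, S_ddd = 85.98
Terminal payoffs (S − K): max(347.5, 0) = 347.5, max(142.8, 0) = 142.8, max(26.72, 0) = 26.72, max(-39.02, 0) = 0
Node uu (S = 315): V_uu = e^(−0.01)·[0.2462·347.5000 + 0.7538·142.7500] = 191.2438
Node ud (S = 178.5): V_ud = e^(−0.01)·[0.2462·142.7500 + 0.7538·26.7250] = 54.7438
Node dd (S = 101.1): V_dd = e^(−0.01)·[0.2462·26.7250 + 0.7538·0.0000] = 6.5150
Node u (S = 210): V_u = e^(−0.01)·[0.2462·191.2438 + 0.7538·54.7438] = 87.4752
Node d (S = 119): V_d = e^(−0.01)·[0.2462·54.7438 + 0.7538·6.5150] = 18.2075
Node 0 (S = 140): V_0 = e^(−0.01)·[0.2462·87.4752 + 0.7538·18.2075] = 34.9124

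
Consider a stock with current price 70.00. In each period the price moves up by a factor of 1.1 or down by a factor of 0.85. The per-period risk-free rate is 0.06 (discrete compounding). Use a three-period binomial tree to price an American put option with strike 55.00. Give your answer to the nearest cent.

0.10

Risk-neutral probability p = (1 + 0.06 − 0.85)/(1.1 − 0.85) = 0.2100/0.2500 = 0.8400
Terminal stock prices: S_uuu = 93.17, S_uud = 72, S_udd = 55.63, S_ddd = 42.99
Terminal payoffs (K − S): max(-38.17, 0) = 0, max(-17, 0) = 0, max(-0.6325, 0) = 0, max(12.01, 0) = 12.01
Node uu (S = 84.7): continuation = 1/1.06·[0.8400·0.0000 + 0.1600·0.0000] = 0.0000; exercise value = 0.0000 ≤ continuation, so V_uu = 0.0000
Node ud (S = 65.45): continuation = 1/1.06·[0.8400·0.0000 + 0.1600·0.0000] = 0.0000; exercise value = 0.0000 ≤ continuation, so V_ud = 0.0000
Node dd (S = 50.57): continuation = 1/1.06·[0.8400·0.0000 + 0.1600·12.0113] = 1.8130; exercise value = 4.4250 > continuation, so V_dd = 4.4250 (exercise)
Node u (S = 77): continuation = 1/1.06·[0.8400·0.0000 + 0.1600·0.0000] = 0.0000; exercise value = 0.0000 ≤ continuation, so V_u = 0.0000
Node d (S = 59.5): continuation = 1/1.06·[0.8400·0.0000 + 0.1600·4.4250] = 0.6679; exercise value = 0.0000 ≤ continuation, so V_d = 0.6679
Node 0 (S = 70): continuation = 1/1.06·[0.8400·0.0000 + 0.1600·0.6679] = 0.1008; exercise value = 0.0000 ≤ continuation, so V_0 = 0.1008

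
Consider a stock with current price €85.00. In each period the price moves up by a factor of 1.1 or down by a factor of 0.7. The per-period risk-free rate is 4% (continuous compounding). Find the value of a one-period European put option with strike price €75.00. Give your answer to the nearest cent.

Risk-neutral probability p = (e^0.04 − 0.7)/(1.1 − 0.7) = 0.3408/0.4000 = 0.8520
Terminal stock prices: S_u = 93.5, S_d = 59.5
Terminal payoffs (K − S): max(-18.5, 0) = 0, max(15.5, 0) = 15.5
Node 0 (S = 85): V_0 = e^(−0.04)·[0.8520·0.0000 + 0.1480·15.5000] = 2.2036

€2.20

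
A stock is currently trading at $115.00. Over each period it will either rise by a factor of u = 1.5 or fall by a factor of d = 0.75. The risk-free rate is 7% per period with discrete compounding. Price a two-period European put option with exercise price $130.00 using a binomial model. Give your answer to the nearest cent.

Risk-neutral probability p = (1 + 0.07 − 0.75)/(1.5 − 0.75) = 0.3200/0.7500 = 0.4267
Terminal stock prices: S_uu = 258.8, S_ud = 129.4, S_dd = 64.69
Terminal payoffs (K − S): max(-128.8, 0) = 0, max(0.625, 0) = 0.625, max(65.31, 0) = 65.31
Node u (S = 172.5): V_u = 1/1.07·[0.4267·0.0000 + 0.5733·0.6250] = 0.3349
Node d (S = 86.25): V_d = 1/1.07·[0.4267·0.6250 + 0.5733·65.3125] = 35.2453
Node 0 (S = 115): V_0 = 1/1.07·[0.4267·0.3349 + 0.5733·35.2453] = 19.0189

$19.02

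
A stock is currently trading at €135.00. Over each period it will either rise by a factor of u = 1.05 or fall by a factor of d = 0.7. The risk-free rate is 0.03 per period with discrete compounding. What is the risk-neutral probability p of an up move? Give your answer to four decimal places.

Risk-neutral probability p = (1 + 0.03 − 0.7)/(1.05 − 0.7) = 0.3300/0.3500 = 0.9429

p = 0.9429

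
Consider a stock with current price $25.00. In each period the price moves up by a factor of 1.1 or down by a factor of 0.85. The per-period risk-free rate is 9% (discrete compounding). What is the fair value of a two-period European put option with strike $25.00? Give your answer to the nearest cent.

Risk-neutral probability p = (1 + 0.09 − 0.85)/(1.1 − 0.85) = 0.2400/0.2500 = 0.9600
Terminal stock prices: S_uu = 30.25, S_ud = 23.38, S_dd = 18.06
Terminal payoffs (K − S): max(-5.25, 0) = 0, max(1.625, 0) = 1.625, max(6.938, 0) = 6.938
Node u (S = 27.5): V_u = 1/1.09·[0.9600·0.0000 + 0.0400·1.6250] = 0.0596
Node d (S = 21.25): V_d = 1/1.09·[0.9600·1.6250 + 0.0400·6.9375] = 1.6858
Node 0 (S = 25): V_0 = 1/1.09·[0.9600·0.0596 + 0.0400·1.6858] = 0.1144

$0.11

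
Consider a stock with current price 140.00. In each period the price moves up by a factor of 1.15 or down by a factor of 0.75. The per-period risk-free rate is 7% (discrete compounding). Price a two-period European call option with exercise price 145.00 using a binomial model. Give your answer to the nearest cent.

Risk-neutral probability p = (1 + 0.07 − 0.75)/(1.15 − 0.75) = 0.3200/0.4000 = 0.8000
Terminal stock prices: S_uu = 185.1, S_ud = 120.8, S_dd = 78.75
Terminal payoffs (S − K): max(40.15, 0) = 40.15, max(-24.25, 0) = 0, max(-66.25, 0) = 0
Node u (S = 161): V_u = 1/1.07·[0.8000·40.1500 + 0.2000·0.0000] = 30.0187
Node d (S = 105): V_d = 1/1.07·[0.8000·0.0000 + 0.2000·0.0000] = 0.0000
Node 0 (S = 140): V_0 = 1/1.07·[0.8000·30.0187 + 0.2000·0.0000] = 22.4439

22.44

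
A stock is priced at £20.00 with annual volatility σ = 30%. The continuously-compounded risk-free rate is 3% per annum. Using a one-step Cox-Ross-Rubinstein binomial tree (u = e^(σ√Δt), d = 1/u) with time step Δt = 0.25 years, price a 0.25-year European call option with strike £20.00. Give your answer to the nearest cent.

CRR parameters: u = e^(σ√Δt) = e^(0.3·√0.25) = 1.1618, d = 1/u = 0.8607
Per-period rate: rΔt = 0.03·0.25 = 0.0075, so R = e^0.0075 = 1.0075
Risk-neutral probability p = (e^0.0075 − 0.8607)/(1.1618 − 0.8607) = 0.1468/0.3011 = 0.4876
Terminal stock prices: S_u = 23.24, S_d = 17.21
Terminal payoffs (S − K): max(3.237, 0) = 3.237, max(-2.786, 0) = 0
Node 0 (S = 20): V_0 = e^(−0.0075)·[0.4876·3.2367 + 0.5124·0.0000] = 1.5663

£1.57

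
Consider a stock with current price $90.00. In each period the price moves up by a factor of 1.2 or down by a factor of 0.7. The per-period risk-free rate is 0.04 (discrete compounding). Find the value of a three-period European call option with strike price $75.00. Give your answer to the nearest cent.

$28.71

Risk-neutral probability p = (1 + 0.04 − 0.7)/(1.2 − 0.7) = 0.3400/0.5000 = 0.6800
Terminal stock prices: S_uuu = 155.5, S_uud = 90.72, S_udd = 52.92, S_ddd = 30.87
Terminal payoffs (S − K): max(80.52, 0) = 80.52, max(15.72, 0) = 15.72, max(-22.08, 0) = 0, max(-44.13, 0) = 0
Node uu (S = 129.6): V_uu = 1/1.04·[0.6800·80.5200 + 0.3200·15.7200] = 57.4846
Node ud (S = 75.6): V_ud = 1/1.04·[0.6800·15.7200 + 0.3200·0.0000] = 10.2785
Node dd (S = 44.1): V_dd = 1/1.04·[0.6800·0.0000 + 0.3200·0.0000] = 0.0000
Node u (S = 108): V_u = 1/1.04·[0.6800·57.4846 + 0.3200·10.2785] = 40.7487
Node d (S = 63): V_d = 1/1.04·[0.6800·10.2785 + 0.3200·0.0000] = 6.7205
Node 0 (S = 90): V_0 = 1/1.04·[0.6800·40.7487 + 0.3200·6.7205] = 28.7112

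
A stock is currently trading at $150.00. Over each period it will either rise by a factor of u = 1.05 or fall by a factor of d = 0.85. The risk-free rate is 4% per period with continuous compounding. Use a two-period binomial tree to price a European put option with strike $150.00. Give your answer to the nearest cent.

Risk-neutral probability p = (e^0.04 − 0.85)/(1.05 − 0.85) = 0.1908/0.2000 = 0.9541
Terminal stock prices: S_uu = 165.4, S_ud = 133.9, S_dd = 108.4
Terminal payoffs (K − S): max(-15.38, 0) = 0, max(16.12, 0) = 16.12, max(41.63, 0) = 41.63
Node u (S = 157.5): V_u = e^(−0.04)·[0.9541·0.0000 + 0.0459·16.1250] = 0.7118
Node d (S = 127.5): V_d = e^(−0.04)·[0.9541·16.1250 + 0.0459·41.6250] = 16.6184
Node 0 (S = 150): V_0 = e^(−0.04)·[0.9541·0.7118 + 0.0459·16.6184] = 1.3861

$1.39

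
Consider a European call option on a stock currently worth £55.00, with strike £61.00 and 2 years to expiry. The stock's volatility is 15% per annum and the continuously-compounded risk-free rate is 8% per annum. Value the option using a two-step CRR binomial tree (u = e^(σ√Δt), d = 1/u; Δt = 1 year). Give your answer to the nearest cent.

£6.17

CRR parameters: u = e^(σ√Δt) = e^(0.15·√1) = 1.1618, d = 1/u = 0.8607
Per-period rate: rΔt = 0.08·1 = 0.08, so R = e^0.08 = 1.0833
Risk-neutral probability p = (e^0.08 − 0.8607)/(1.1618 − 0.8607) = 0.2226/0.3011 = 0.7392
Terminal stock prices: S_uu = 74.24, S_ud = 55, S_dd = 40.75
Terminal payoffs (S − K): max(13.24, 0) = 13.24, max(-6, 0) = 0, max(-20.25, 0) = 0
Node u (S = 63.9): V_u = e^(−0.08)·[0.7392·13.2422 + 0.2608·0.0000] = 9.0355
Node d (S = 47.34): V_d = e^(−0.08)·[0.7392·0.0000 + 0.2608·0.0000] = 0.0000
Node 0 (S = 55): V_0 = e^(−0.08)·[0.7392·9.0355 + 0.2608·0.0000] = 6.1652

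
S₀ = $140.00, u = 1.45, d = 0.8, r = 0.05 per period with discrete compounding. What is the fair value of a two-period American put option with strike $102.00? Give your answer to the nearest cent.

Risk-neutral probability p = (1 + 0.05 − 0.8)/(1.45 − 0.8) = 0.2500/0.6500 = 0.3846
Terminal stock prices: S_uu = 294.4, S_ud = 162.4, S_dd = 89.6
Terminal payoffs (K − S): max(-192.4, 0) = 0, max(-60.4, 0) = 0, max(12.4, 0) = 12.4
Node u (S = 203): continuation = 1/1.05·[0.3846·0.0000 + 0.6154·0.0000] = 0.0000; exercise value = 0.0000 ≤ continuation, so V_u = 0.0000
Node d (S = 112): continuation = 1/1.05·[0.3846·0.0000 + 0.6154·12.4000] = 7.2674; exercise value = 0.0000 ≤ continuation, so V_d = 7.2674
Node 0 (S = 140): continuation = 1/1.05·[0.3846·0.0000 + 0.6154·7.2674] = 4.2593; exercise value = 0.0000 ≤ continuation, so V_0 = 4.2593

$4.26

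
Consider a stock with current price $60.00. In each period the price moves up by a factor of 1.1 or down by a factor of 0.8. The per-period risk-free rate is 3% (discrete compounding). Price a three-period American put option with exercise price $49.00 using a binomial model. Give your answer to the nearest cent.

Risk-neutral probability p = (1 + 0.03 − 0.8)/(1.1 − 0.8) = 0.2300/0.3000 = 0.7667
Terminal stock prices: S_uuu = 79.86, S_uud = 58.08, S_udd = 42.24, S_ddd = 30.72
Terminal payoffs (K − S): max(-30.86, 0) = 0, max(-9.08, 0) = 0, max(6.76, 0) = 6.76, max(18.28, 0) = 18.28
Node uu (S = 72.6): continuation = 1/1.03·[0.7667·0.0000 + 0.2333·0.0000] = 0.0000; exercise value = 0.0000 ≤ continuation, so V_uu = 0.0000
Node ud (S = 52.8): continuation = 1/1.03·[0.7667·0.0000 + 0.2333·6.7600] = 1.5314; exercise value = 0.0000 ≤ continuation, so V_ud = 1.5314
Node dd (S = 38.4): continuation = 1/1.03·[0.7667·6.7600 + 0.2333·18.2800] = 9.1728; exercise value = 10.6000 > continuation, so V_dd = 10.6000 (exercise)
Node u (S = 66): continuation = 1/1.03·[0.7667·0.0000 + 0.2333·1.5314] = 0.3469; exercise value = 0.0000 ≤ continuation, so V_u = 0.3469
Node d (S = 48): continuation = 1/1.03·[0.7667·1.5314 + 0.2333·10.6000] = 3.5412; exercise value = 1.0000 ≤ continuation, so V_d = 3.5412
Node 0 (S = 60): continuation = 1/1.03·[0.7667·0.3469 + 0.2333·3.5412] = 1.0604; exercise value = 0.0000 ≤ continuation, so V_0 = 1.0604

$1.06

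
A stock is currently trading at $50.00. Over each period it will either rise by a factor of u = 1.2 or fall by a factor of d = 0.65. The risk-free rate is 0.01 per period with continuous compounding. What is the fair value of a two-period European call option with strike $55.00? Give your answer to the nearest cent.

Risk-neutral probability p = (e^0.01 − 0.65)/(1.2 − 0.65) = 0.3601/0.5500 = 0.6546
Terminal stock prices: S_uu = 72, S_ud = 39, S_dd = 21.13
Terminal payoffs (S − K): max(17, 0) = 17, max(-16, 0) = 0, max(-33.88, 0) = 0
Node u (S = 60): V_u = e^(−0.01)·[0.6546·17.0000 + 0.3454·0.0000] = 11.0181
Node d (S = 32.5): V_d = e^(−0.01)·[0.6546·0.0000 + 0.3454·0.0000] = 0.0000
Node 0 (S = 50): V_0 = e^(−0.01)·[0.6546·11.0181 + 0.3454·0.0000] = 7.1411

$7.14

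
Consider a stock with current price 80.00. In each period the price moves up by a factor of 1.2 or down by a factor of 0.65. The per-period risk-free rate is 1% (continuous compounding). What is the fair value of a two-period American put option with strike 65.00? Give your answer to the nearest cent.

5.02

Risk-neutral probability p = (e^0.01 − 0.65)/(1.2 − 0.65) = 0.3601/0.5500 = 0.6546
Terminal stock prices: S_uu = 115.2, S_ud = 62.4, S_dd = 33.8
Terminal payoffs (K − S): max(-50.2, 0) = 0, max(2.6, 0) = 2.6, max(31.2, 0) = 31.2
Node u (S = 96): continuation = e^(−0.01)·[0.6546·0.0000 + 0.3454·2.6000] = 0.8890; exercise value = 0.0000 ≤ continuation, so V_u = 0.8890
Node d (S = 52): continuation = e^(−0.01)·[0.6546·2.6000 + 0.3454·31.2000] = 12.3532; exercise value = 13.0000 > continuation, so V_d = 13.0000 (exercise)
Node 0 (S = 80): continuation = e^(−0.01)·[0.6546·0.8890 + 0.3454·13.0000] = 5.0212; exercise value = 0.0000 ≤ continuation, so V_0 = 5.0212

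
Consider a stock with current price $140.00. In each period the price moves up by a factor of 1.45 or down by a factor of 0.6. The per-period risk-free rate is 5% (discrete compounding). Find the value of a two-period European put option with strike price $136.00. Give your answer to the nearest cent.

$23.61

Risk-neutral probability p = (1 + 0.05 − 0.6)/(1.45 − 0.6) = 0.4500/0.8500 = 0.5294
Terminal stock prices: S_uu = 294.4, S_ud = 121.8, S_dd = 50.4
Terminal payoffs (K − S): max(-158.4, 0) = 0, max(14.2, 0) = 14.2, max(85.6, 0) = 85.6
Node u (S = 203): V_u = 1/1.05·[0.5294·0.0000 + 0.4706·14.2000] = 6.3641
Node d (S = 84): V_d = 1/1.05·[0.5294·14.2000 + 0.4706·85.6000] = 45.5238
Node 0 (S = 140): V_0 = 1/1.05·[0.5294·6.3641 + 0.4706·45.5238] = 23.6116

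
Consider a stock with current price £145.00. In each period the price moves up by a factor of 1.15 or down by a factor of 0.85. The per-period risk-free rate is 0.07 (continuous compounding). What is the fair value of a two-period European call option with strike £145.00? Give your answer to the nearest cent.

£22.36

Risk-neutral probability p = (e^0.07 − 0.85)/(1.15 − 0.85) = 0.2225/0.3000 = 0.7417
Terminal stock prices: S_uu = 191.8, S_ud = 141.7, S_dd = 104.8
Terminal payoffs (S − K): max(46.76, 0) = 46.76, max(-3.263, 0) = 0, max(-40.24, 0) = 0
Node u (S = 166.8): V_u = e^(−0.07)·[0.7417·46.7625 + 0.2583·0.0000] = 32.3386
Node d (S = 123.2): V_d = e^(−0.07)·[0.7417·0.0000 + 0.2583·0.0000] = 0.0000
Node 0 (S = 145): V_0 = e^(−0.07)·[0.7417·32.3386 + 0.2583·0.0000] = 22.3638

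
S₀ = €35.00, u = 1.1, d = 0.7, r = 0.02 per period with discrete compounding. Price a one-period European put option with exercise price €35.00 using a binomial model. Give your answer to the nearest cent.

Risk-neutral probability p = (1 + 0.02 − 0.7)/(1.1 − 0.7) = 0.3200/0.4000 = 0.8000
Terminal stock prices: S_u = 38.5, S_d = 24.5
Terminal payoffs (K − S): max(-3.5, 0) = 0, max(10.5, 0) = 10.5
Node 0 (S = 35): V_0 = 1/1.02·[0.8000·0.0000 + 0.2000·10.5000] = 2.0588

€2.06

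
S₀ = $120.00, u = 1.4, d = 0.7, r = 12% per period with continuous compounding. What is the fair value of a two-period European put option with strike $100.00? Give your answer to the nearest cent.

Risk-neutral probability p = (e^0.12 − 0.7)/(1.4 − 0.7) = 0.4275/0.7000 = 0.6107
Terminal stock prices: S_uu = 235.2, S_ud = 117.6, S_dd = 58.8
Terminal payoffs (K − S): max(-135.2, 0) = 0, max(-17.6, 0) = 0, max(41.2, 0) = 41.2
Node u (S = 168): V_u = e^(−0.12)·[0.6107·0.0000 + 0.3893·0.0000] = 0.0000
Node d (S = 84): V_d = e^(−0.12)·[0.6107·0.0000 + 0.3893·41.2000] = 14.2251
Node 0 (S = 120): V_0 = e^(−0.12)·[0.6107·0.0000 + 0.3893·14.2251] = 4.9115

$4.91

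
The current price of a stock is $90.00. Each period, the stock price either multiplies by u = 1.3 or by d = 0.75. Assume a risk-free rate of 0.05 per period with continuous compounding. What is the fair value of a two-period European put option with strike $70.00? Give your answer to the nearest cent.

Risk-neutral probability p = (e^0.05 − 0.75)/(1.3 − 0.75) = 0.3013/0.5500 = 0.5478
Terminal stock prices: S_uu = 152.1, S_ud = 87.75, S_dd = 50.62
Terminal payoffs (K − S): max(-82.1, 0) = 0, max(-17.75, 0) = 0, max(19.38, 0) = 19.38
Node u (S = 117): V_u = e^(−0.05)·[0.5478·0.0000 + 0.4522·0.0000] = 0.0000
Node d (S = 67.5): V_d = e^(−0.05)·[0.5478·0.0000 + 0.4522·19.3750] = 8.3347
Node 0 (S = 90): V_0 = e^(−0.05)·[0.5478·0.0000 + 0.4522·8.3347] = 3.5854

$3.59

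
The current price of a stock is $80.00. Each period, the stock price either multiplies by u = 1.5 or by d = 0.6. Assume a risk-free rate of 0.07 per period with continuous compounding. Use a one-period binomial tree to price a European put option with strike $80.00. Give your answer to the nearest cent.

$14.17

Risk-neutral probability p = (e^0.07 − 0.6)/(1.5 − 0.6) = 0.4725/0.9000 = 0.5250
Terminal stock prices: S_u = 120, S_d = 48
Terminal payoffs (K − S): max(-40, 0) = 0, max(32, 0) = 32
Node 0 (S = 80): V_0 = e^(−0.07)·[0.5250·0.0000 + 0.4750·32.0000] = 14.1721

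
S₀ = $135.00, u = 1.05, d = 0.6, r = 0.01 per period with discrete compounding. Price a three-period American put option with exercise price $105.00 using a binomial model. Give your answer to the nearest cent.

Risk-neutral probability p = (1 + 0.01 − 0.6)/(1.05 − 0.6) = 0.4100/0.4500 = 0.9111
Terminal stock prices: S_uuu = 156.3, S_uud = 89.3, S_udd = 51.03, S_ddd = 29.16
Terminal payoffs (K − S): max(-51.28, 0) = 0, max(15.7, 0) = 15.7, max(53.97, 0) = 53.97, max(75.84, 0) = 75.84
Node uu (S = 148.8): continuation = 1/1.01·[0.9111·0.0000 + 0.0889·15.6975] = 1.3815; exercise value = 0.0000 ≤ continuation, so V_uu = 1.3815
Node ud (S = 85.05): continuation = 1/1.01·[0.9111·15.6975 + 0.0889·53.9700] = 18.9104; exercise value = 19.9500 > continuation, so V_ud = 19.9500 (exercise)
Node dd (S = 48.6): continuation = 1/1.01·[0.9111·53.9700 + 0.0889·75.8400] = 55.3604; exercise value = 56.4000 > continuation, so V_dd = 56.4000 (exercise)
Node u (S = 141.8): continuation = 1/1.01·[0.9111·1.3815 + 0.0889·19.9500] = 3.0020; exercise value = 0.0000 ≤ continuation, so V_u = 3.0020
Node d (S = 81): continuation = 1/1.01·[0.9111·19.9500 + 0.0889·56.4000] = 22.9604; exercise value = 24.0000 > continuation, so V_d = 24.0000 (exercise)
Node 0 (S = 135): continuation = 1/1.01·[0.9111·3.0020 + 0.0889·24.0000] = 4.8203; exercise value = 0.0000 ≤ continuation, so V_0 = 4.8203

$4.82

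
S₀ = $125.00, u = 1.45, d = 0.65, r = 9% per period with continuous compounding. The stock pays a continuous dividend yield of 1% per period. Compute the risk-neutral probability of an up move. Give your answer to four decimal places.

p = 0.5416

Per-period risk-free factor R = e^0.09 = 1.0942; dividend-adjusted growth = e^(0.09−0.01) = 1.0833.
Risk-neutral probability p = (1.0833 − 0.65)/(1.45 − 0.65) = 0.4333/0.8000 = 0.5416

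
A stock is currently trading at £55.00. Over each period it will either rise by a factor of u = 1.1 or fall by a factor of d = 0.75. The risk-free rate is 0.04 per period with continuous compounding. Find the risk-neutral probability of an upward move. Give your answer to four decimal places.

p = 0.8309

Risk-neutral probability p = (e^0.04 − 0.75)/(1.1 − 0.75) = 0.2908/0.3500 = 0.8309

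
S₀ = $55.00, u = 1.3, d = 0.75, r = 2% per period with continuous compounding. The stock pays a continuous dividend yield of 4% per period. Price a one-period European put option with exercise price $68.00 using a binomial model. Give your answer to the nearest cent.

Per-period risk-free factor R = e^0.02 = 1.0202; dividend-adjusted growth = e^(0.02−0.04) = 0.9802.
Risk-neutral probability p = (0.9802 − 0.75)/(1.3 − 0.75) = 0.2302/0.5500 = 0.4185
Terminal stock prices: S_u = 71.5, S_d = 41.25
Terminal payoffs (K − S): max(-3.5, 0) = 0, max(26.75, 0) = 26.75
Node 0 (S = 55): V_0 = e^(−0.02)·[0.4185·0.0000 + 0.5815·26.7500] = 15.2460

$15.25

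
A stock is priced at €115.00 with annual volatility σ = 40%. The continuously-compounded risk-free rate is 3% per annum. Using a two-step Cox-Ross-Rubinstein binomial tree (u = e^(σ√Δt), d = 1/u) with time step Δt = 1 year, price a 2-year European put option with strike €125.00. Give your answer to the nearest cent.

€26.42

CRR parameters: u = e^(σ√Δt) = e^(0.4·√1) = 1.4918, d = 1/u = 0.6703
Per-period rate: rΔt = 0.03·1 = 0.03, so R = e^0.03 = 1.0305
Risk-neutral probability p = (e^0.03 − 0.6703)/(1.4918 − 0.6703) = 0.3601/0.8215 = 0.4384
Terminal stock prices: S_uu = 255.9, S_ud = 115, S_dd = 51.67
Terminal payoffs (K − S): max(-130.9, 0) = 0, max(10, 0) = 10, max(73.33, 0) = 73.33
Node u (S = 171.6): V_u = e^(−0.03)·[0.4384·0.0000 + 0.5616·10.0000] = 5.4502
Node d (S = 77.09): V_d = e^(−0.03)·[0.4384·10.0000 + 0.5616·73.3272] = 44.2189
Node 0 (S = 115): V_0 = e^(−0.03)·[0.4384·5.4502 + 0.5616·44.2189] = 26.4187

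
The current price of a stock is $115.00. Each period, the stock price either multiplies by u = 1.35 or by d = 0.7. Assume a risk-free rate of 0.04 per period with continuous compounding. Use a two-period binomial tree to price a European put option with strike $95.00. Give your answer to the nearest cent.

$8.07

Risk-neutral probability p = (e^0.04 − 0.7)/(1.35 − 0.7) = 0.3408/0.6500 = 0.5243
Terminal stock prices: S_uu = 209.6, S_ud = 108.7, S_dd = 56.35
Terminal payoffs (K − S): max(-114.6, 0) = 0, max(-13.67, 0) = 0, max(38.65, 0) = 38.65
Node u (S = 155.2): V_u = e^(−0.04)·[0.5243·0.0000 + 0.4757·0.0000] = 0.0000
Node d (S = 80.5): V_d = e^(−0.04)·[0.5243·0.0000 + 0.4757·38.6500] = 17.6640
Node 0 (S = 115): V_0 = e^(−0.04)·[0.5243·0.0000 + 0.4757·17.6640] = 8.0729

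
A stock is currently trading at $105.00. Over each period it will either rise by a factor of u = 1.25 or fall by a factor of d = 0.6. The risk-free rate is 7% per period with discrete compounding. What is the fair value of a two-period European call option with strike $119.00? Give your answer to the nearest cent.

$20.58

Risk-neutral probability p = (1 + 0.07 − 0.6)/(1.25 − 0.6) = 0.4700/0.6500 = 0.7231
Terminal stock prices: S_uu = 164.1, S_ud = 78.75, S_dd = 37.8
Terminal payoffs (S − K): max(45.06, 0) = 45.06, max(-40.25, 0) = 0, max(-81.2, 0) = 0
Node u (S = 131.2): V_u = 1/1.07·[0.7231·45.0625 + 0.2769·0.0000] = 30.4520
Node d (S = 63): V_d = 1/1.07·[0.7231·0.0000 + 0.2769·0.0000] = 0.0000
Node 0 (S = 105): V_0 = 1/1.07·[0.7231·30.4520 + 0.2769·0.0000] = 20.5786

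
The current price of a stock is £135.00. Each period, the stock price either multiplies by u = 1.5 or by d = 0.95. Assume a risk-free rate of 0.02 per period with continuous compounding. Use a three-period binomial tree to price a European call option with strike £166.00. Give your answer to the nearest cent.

Risk-neutral probability p = (e^0.02 − 0.95)/(1.5 − 0.95) = 0.0702/0.5500 = 0.1276
Terminal stock prices: S_uuu = 455.6, S_uud = 288.6, S_udd = 182.8, S_ddd = 115.7
Terminal payoffs (S − K): max(289.6, 0) = 289.6, max(122.6, 0) = 122.6, max(16.76, 0) = 16.76, max(-50.25, 0) = 0
Node uu (S = 303.8): V_uu = e^(−0.02)·[0.1276·289.6250 + 0.8724·122.5625] = 141.0370
Node ud (S = 192.4): V_ud = e^(−0.02)·[0.1276·122.5625 + 0.8724·16.7562] = 29.6620
Node dd (S = 121.8): V_dd = e^(−0.02)·[0.1276·16.7562 + 0.8724·0.0000] = 2.0964
Node u (S = 202.5): V_u = e^(−0.02)·[0.1276·141.0370 + 0.8724·29.6620] = 43.0090
Node d (S = 128.2): V_d = e^(−0.02)·[0.1276·29.6620 + 0.8724·2.0964] = 5.5037
Node 0 (S = 135): V_0 = e^(−0.02)·[0.1276·43.0090 + 0.8724·5.5037] = 10.0870

£10.09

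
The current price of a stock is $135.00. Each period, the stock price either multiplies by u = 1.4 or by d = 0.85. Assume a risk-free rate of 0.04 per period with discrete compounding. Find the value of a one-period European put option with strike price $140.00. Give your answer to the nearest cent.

Risk-neutral probability p = (1 + 0.04 − 0.85)/(1.4 − 0.85) = 0.1900/0.5500 = 0.3455
Terminal stock prices: S_u = 189, S_d = 114.8
Terminal payoffs (K − S): max(-49, 0) = 0, max(25.25, 0) = 25.25
Node 0 (S = 135): V_0 = 1/1.04·[0.3455·0.0000 + 0.6545·25.2500] = 15.8916

$15.89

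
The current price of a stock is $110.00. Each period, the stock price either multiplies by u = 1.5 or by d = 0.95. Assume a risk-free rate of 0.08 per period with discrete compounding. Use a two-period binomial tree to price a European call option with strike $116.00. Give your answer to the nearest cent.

$18.91

Risk-neutral probability p = (1 + 0.08 − 0.95)/(1.5 − 0.95) = 0.1300/0.5500 = 0.2364
Terminal stock prices: S_uu = 247.5, S_ud = 156.8, S_dd = 99.27
Terminal payoffs (S − K): max(131.5, 0) = 131.5, max(40.75, 0) = 40.75, max(-16.73, 0) = 0
Node u (S = 165): V_u = 1/1.08·[0.2364·131.5000 + 0.7636·40.7500] = 57.5926
Node d (S = 104.5): V_d = 1/1.08·[0.2364·40.7500 + 0.7636·0.0000] = 8.9184
Node 0 (S = 110): V_0 = 1/1.08·[0.2364·57.5926 + 0.7636·8.9184] = 18.9103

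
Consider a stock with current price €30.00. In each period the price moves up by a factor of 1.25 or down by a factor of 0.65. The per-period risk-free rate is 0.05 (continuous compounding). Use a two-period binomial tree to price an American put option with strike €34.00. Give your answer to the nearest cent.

Risk-neutral probability p = (e^0.05 − 0.65)/(1.25 − 0.65) = 0.4013/0.6000 = 0.6688
Terminal stock prices: S_uu = 46.88, S_ud = 24.38, S_dd = 12.68
Terminal payoffs (K − S): max(-12.88, 0) = 0, max(9.625, 0) = 9.625, max(21.32, 0) = 21.32
Node u (S = 37.5): continuation = e^(−0.05)·[0.6688·0.0000 + 0.3312·9.6250] = 3.0325; exercise value = 0.0000 ≤ continuation, so V_u = 3.0325
Node d (S = 19.5): continuation = e^(−0.05)·[0.6688·9.6250 + 0.3312·21.3250] = 12.8418; exercise value = 14.5000 > continuation, so V_d = 14.5000 (exercise)
Node 0 (S = 30): continuation = e^(−0.05)·[0.6688·3.0325 + 0.3312·14.5000] = 6.4975; exercise value = 4.0000 ≤ continuation, so V_0 = 6.4975

€6.50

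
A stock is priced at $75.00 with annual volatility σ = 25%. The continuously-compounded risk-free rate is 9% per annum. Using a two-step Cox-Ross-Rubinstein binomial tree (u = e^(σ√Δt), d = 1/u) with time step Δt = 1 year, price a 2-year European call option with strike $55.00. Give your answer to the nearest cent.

CRR parameters: u = e^(σ√Δt) = e^(0.25·√1) = 1.2840, d = 1/u = 0.7788
Per-period rate: rΔt = 0.09·1 = 0.09, so R = e^0.09 = 1.0942
Risk-neutral probability p = (e^0.09 − 0.7788)/(1.2840 − 0.7788) = 0.3154/0.5052 = 0.6242
Terminal stock prices: S_uu = 123.7, S_ud = 75, S_dd = 45.49
Terminal payoffs (S − K): max(68.65, 0) = 68.65, max(20, 0) = 20, max(-9.51, 0) = 0
Node u (S = 96.3): V_u = e^(−0.09)·[0.6242·68.6541 + 0.3758·20.0000] = 46.0357
Node d (S = 58.41): V_d = e^(−0.09)·[0.6242·20.0000 + 0.3758·0.0000] = 11.4100
Node 0 (S = 75): V_0 = e^(−0.09)·[0.6242·46.0357 + 0.3758·11.4100] = 30.1818

$30.18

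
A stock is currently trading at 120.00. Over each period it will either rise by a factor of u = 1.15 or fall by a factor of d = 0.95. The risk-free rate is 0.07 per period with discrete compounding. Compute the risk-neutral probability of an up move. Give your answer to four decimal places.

p = 0.6000

Risk-neutral probability p = (1 + 0.07 − 0.95)/(1.15 − 0.95) = 0.1200/0.2000 = 0.6000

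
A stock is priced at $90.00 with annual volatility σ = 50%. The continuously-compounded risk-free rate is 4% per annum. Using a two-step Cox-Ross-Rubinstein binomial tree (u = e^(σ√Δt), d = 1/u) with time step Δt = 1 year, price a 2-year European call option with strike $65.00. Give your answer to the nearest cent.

$40.01

CRR parameters: u = e^(σ√Δt) = e^(0.5·√1) = 1.6487, d = 1/u = 0.6065
Per-period rate: rΔt = 0.04·1 = 0.04, so R = e^0.04 = 1.0408
Risk-neutral probability p = (e^0.04 − 0.6065)/(1.6487 − 0.6065) = 0.4343/1.0422 = 0.4167
Terminal stock prices: S_uu = 244.6, S_ud = 90, S_dd = 33.11
Terminal payoffs (S − K): max(179.6, 0) = 179.6, max(25, 0) = 25, max(-31.89, 0) = 0
Node u (S = 148.4): V_u = e^(−0.04)·[0.4167·179.6454 + 0.5833·25.0000] = 85.9336
Node d (S = 54.59): V_d = e^(−0.04)·[0.4167·25.0000 + 0.5833·0.0000] = 10.0090
Node 0 (S = 90): V_0 = e^(−0.04)·[0.4167·85.9336 + 0.5833·10.0090] = 40.0137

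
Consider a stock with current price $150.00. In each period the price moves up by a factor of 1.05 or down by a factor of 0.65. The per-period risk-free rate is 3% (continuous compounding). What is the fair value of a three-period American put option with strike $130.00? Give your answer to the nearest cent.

Risk-neutral probability p = (e^0.03 − 0.65)/(1.05 − 0.65) = 0.3805/0.4000 = 0.9511
Terminal stock prices: S_uuu = 173.6, S_uud = 107.5, S_udd = 66.54, S_ddd = 41.19
Terminal payoffs (K − S): max(-43.64, 0) = 0, max(22.51, 0) = 22.51, max(63.46, 0) = 63.46, max(88.81, 0) = 88.81
Node uu (S = 165.4): continuation = e^(−0.03)·[0.9511·0.0000 + 0.0489·22.5062] = 1.0672; exercise value = 0.0000 ≤ continuation, so V_uu = 1.0672
Node ud (S = 102.4): continuation = e^(−0.03)·[0.9511·22.5062 + 0.0489·63.4562] = 23.7829; exercise value = 27.6250 > continuation, so V_ud = 27.6250 (exercise)
Node dd (S = 63.38): continuation = e^(−0.03)·[0.9511·63.4562 + 0.0489·88.8063] = 62.7829; exercise value = 66.6250 > continuation, so V_dd = 66.6250 (exercise)
Node u (S = 157.5): continuation = e^(−0.03)·[0.9511·1.0672 + 0.0489·27.6250] = 2.2951; exercise value = 0.0000 ≤ continuation, so V_u = 2.2951
Node d (S = 97.5): continuation = e^(−0.03)·[0.9511·27.6250 + 0.0489·66.6250] = 28.6579; exercise value = 32.5000 > continuation, so V_d = 32.5000 (exercise)
Node 0 (S = 150): continuation = e^(−0.03)·[0.9511·2.2951 + 0.0489·32.5000] = 3.6595; exercise value = 0.0000 ≤ continuation, so V_0 = 3.6595

$3.66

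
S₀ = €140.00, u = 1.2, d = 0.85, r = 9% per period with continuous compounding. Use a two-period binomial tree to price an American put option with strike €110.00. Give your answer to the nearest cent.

Risk-neutral probability p = (e^0.09 − 0.85)/(1.2 − 0.85) = 0.2442/0.3500 = 0.6976
Terminal stock prices: S_uu = 201.6, S_ud = 142.8, S_dd = 101.1
Terminal payoffs (K − S): max(-91.6, 0) = 0, max(-32.8, 0) = 0, max(8.85, 0) = 8.85
Node u (S = 168): continuation = e^(−0.09)·[0.6976·0.0000 + 0.3024·0.0000] = 0.0000; exercise value = 0.0000 ≤ continuation, so V_u = 0.0000
Node d (S = 119): continuation = e^(−0.09)·[0.6976·0.0000 + 0.3024·8.8500] = 2.4456; exercise value = 0.0000 ≤ continuation, so V_d = 2.4456
Node 0 (S = 140): continuation = e^(−0.09)·[0.6976·0.0000 + 0.3024·2.4456] = 0.6758; exercise value = 0.0000 ≤ continuation, so V_0 = 0.6758

€0.68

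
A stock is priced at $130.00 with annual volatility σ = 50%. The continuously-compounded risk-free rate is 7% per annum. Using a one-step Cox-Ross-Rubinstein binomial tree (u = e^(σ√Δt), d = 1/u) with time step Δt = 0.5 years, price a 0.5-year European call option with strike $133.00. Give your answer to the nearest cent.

$23.25

CRR parameters: u = e^(σ√Δt) = e^(0.5·√0.5) = 1.4241, d = 1/u = 0.7022
Per-period rate: rΔt = 0.07·0.5 = 0.035, so R = e^0.035 = 1.0356
Risk-neutral probability p = (e^0.035 − 0.7022)/(1.4241 − 0.7022) = 0.3334/0.7219 = 0.4619
Terminal stock prices: S_u = 185.1, S_d = 91.28
Terminal payoffs (S − K): max(52.14, 0) = 52.14, max(-41.72, 0) = 0
Node 0 (S = 130): V_0 = e^(−0.035)·[0.4619·52.1355 + 0.5381·0.0000] = 23.2511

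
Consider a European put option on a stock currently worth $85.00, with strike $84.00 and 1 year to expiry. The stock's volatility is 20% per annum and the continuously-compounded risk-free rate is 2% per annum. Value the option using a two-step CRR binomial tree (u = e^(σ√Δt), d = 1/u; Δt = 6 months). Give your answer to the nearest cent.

$4.88

CRR parameters: u = e^(σ√Δt) = e^(0.2·√0.5) = 1.1519, d = 1/u = 0.8681
Per-period rate: rΔt = 0.02·0.5 = 0.01, so R = e^0.01 = 1.0101
Risk-neutral probability p = (e^0.01 − 0.8681)/(1.1519 − 0.8681) = 0.1419/0.2838 = 0.5001
Terminal stock prices: S_uu = 112.8, S_ud = 85, S_dd = 64.06
Terminal payoffs (K − S): max(-28.79, 0) = 0, max(-1, 0) = 0, max(19.94, 0) = 19.94
Node u (S = 97.91): V_u = e^(−0.01)·[0.5001·0.0000 + 0.4999·0.0000] = 0.0000
Node d (S = 73.79): V_d = e^(−0.01)·[0.5001·0.0000 + 0.4999·19.9407] = 9.8688
Node 0 (S = 85): V_0 = e^(−0.01)·[0.5001·0.0000 + 0.4999·9.8688] = 4.8842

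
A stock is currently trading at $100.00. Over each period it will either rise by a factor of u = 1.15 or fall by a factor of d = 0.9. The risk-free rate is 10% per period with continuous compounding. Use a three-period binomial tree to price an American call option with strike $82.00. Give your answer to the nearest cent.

$39.29

Risk-neutral probability p = (e^0.1 − 0.9)/(1.15 − 0.9) = 0.2052/0.2500 = 0.8207
Terminal stock prices: S_uuu = 152.1, S_uud = 119, S_udd = 93.15, S_ddd = 72.9
Terminal payoffs (S − K): max(70.09, 0) = 70.09, max(37.02, 0) = 37.02, max(11.15, 0) = 11.15, max(-9.1, 0) = 0
Node uu (S = 132.2): continuation = e^(−0.1)·[0.8207·70.0875 + 0.1793·37.0250] = 58.0533; exercise value = 50.2500 ≤ continuation, so V_uu = 58.0533
Node ud (S = 103.5): continuation = e^(−0.1)·[0.8207·37.0250 + 0.1793·11.1500] = 29.3033; exercise value = 21.5000 ≤ continuation, so V_ud = 29.3033
Node dd (S = 81): continuation = e^(−0.1)·[0.8207·11.1500 + 0.1793·0.0000] = 8.2798; exercise value = 0.0000 ≤ continuation, so V_dd = 8.2798
Node u (S = 115): continuation = e^(−0.1)·[0.8207·58.0533 + 0.1793·29.3033] = 47.8641; exercise value = 33.0000 ≤ continuation, so V_u = 47.8641
Node d (S = 90): continuation = e^(−0.1)·[0.8207·29.3033 + 0.1793·8.2798] = 23.1036; exercise value = 8.0000 ≤ continuation, so V_d = 23.1036
Node 0 (S = 100): continuation = e^(−0.1)·[0.8207·47.8641 + 0.1793·23.1036] = 39.2918; exercise value = 18.0000 ≤ continuation, so V_0 = 39.2918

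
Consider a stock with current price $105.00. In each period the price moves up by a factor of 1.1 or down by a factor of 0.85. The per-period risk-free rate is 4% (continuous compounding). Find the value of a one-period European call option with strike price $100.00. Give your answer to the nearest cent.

Risk-neutral probability p = (e^0.04 − 0.85)/(1.1 − 0.85) = 0.1908/0.2500 = 0.7632
Terminal stock prices: S_u = 115.5, S_d = 89.25
Terminal payoffs (S − K): max(15.5, 0) = 15.5, max(-10.75, 0) = 0
Node 0 (S = 105): V_0 = e^(−0.04)·[0.7632·15.5000 + 0.2368·0.0000] = 11.3664

$11.37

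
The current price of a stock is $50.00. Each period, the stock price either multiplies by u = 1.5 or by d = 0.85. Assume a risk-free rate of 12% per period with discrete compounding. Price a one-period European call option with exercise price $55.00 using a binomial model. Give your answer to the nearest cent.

Risk-neutral probability p = (1 + 0.12 − 0.85)/(1.5 − 0.85) = 0.2700/0.6500 = 0.4154
Terminal stock prices: S_u = 75, S_d = 42.5
Terminal payoffs (S − K): max(20, 0) = 20, max(-12.5, 0) = 0
Node 0 (S = 50): V_0 = 1/1.12·[0.4154·20.0000 + 0.5846·0.0000] = 7.4176

$7.42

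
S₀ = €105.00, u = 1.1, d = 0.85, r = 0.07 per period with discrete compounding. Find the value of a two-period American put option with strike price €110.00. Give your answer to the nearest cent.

€5.00

Risk-neutral probability p = (1 + 0.07 − 0.85)/(1.1 − 0.85) = 0.2200/0.2500 = 0.8800
Terminal stock prices: S_uu = 127.1, S_ud = 98.18, S_dd = 75.86
Terminal payoffs (K − S): max(-17.05, 0) = 0, max(11.82, 0) = 11.82, max(34.14, 0) = 34.14
Node u (S = 115.5): continuation = 1/1.07·[0.8800·0.0000 + 0.1200·11.8250] = 1.3262; exercise value = 0.0000 ≤ continuation, so V_u = 1.3262
Node d (S = 89.25): continuation = 1/1.07·[0.8800·11.8250 + 0.1200·34.1375] = 13.5537; exercise value = 20.7500 > continuation, so V_d = 20.7500 (exercise)
Node 0 (S = 105): continuation = 1/1.07·[0.8800·1.3262 + 0.1200·20.7500] = 3.4178; exercise value = 5.0000 > continuation, so V_0 = 5.0000 (exercise)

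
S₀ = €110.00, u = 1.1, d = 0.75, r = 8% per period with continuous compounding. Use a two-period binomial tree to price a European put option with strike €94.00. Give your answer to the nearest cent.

Risk-neutral probability p = (e^0.08 − 0.75)/(1.1 − 0.75) = 0.3333/0.3500 = 0.9522
Terminal stock prices: S_uu = 133.1, S_ud = 90.75, S_dd = 61.88
Terminal payoffs (K − S): max(-39.1, 0) = 0, max(3.25, 0) = 3.25, max(32.12, 0) = 32.12
Node u (S = 121): V_u = e^(−0.08)·[0.9522·0.0000 + 0.0478·3.2500] = 0.1433
Node d (S = 82.5): V_d = e^(−0.08)·[0.9522·3.2500 + 0.0478·32.1250] = 4.2729
Node 0 (S = 110): V_0 = e^(−0.08)·[0.9522·0.1433 + 0.0478·4.2729] = 0.3143

€0.31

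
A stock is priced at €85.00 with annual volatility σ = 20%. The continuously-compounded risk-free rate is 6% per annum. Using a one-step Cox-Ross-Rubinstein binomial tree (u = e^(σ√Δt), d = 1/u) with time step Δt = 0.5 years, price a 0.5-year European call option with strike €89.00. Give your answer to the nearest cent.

€4.95

CRR parameters: u = e^(σ√Δt) = e^(0.2·√0.5) = 1.1519, d = 1/u = 0.8681
Per-period rate: rΔt = 0.06·0.5 = 0.03, so R = e^0.03 = 1.0305
Risk-neutral probability p = (e^0.03 − 0.8681)/(1.1519 − 0.8681) = 0.1623/0.2838 = 0.5720
Terminal stock prices: S_u = 97.91, S_d = 73.79
Terminal payoffs (S − K): max(8.912, 0) = 8.912, max(-15.21, 0) = 0
Node 0 (S = 85): V_0 = e^(−0.03)·[0.5720·8.9123 + 0.4280·0.0000] = 4.9474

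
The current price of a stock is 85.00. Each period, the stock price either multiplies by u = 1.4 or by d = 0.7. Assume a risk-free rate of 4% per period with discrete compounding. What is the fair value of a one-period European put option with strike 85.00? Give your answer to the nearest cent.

12.61

Risk-neutral probability p = (1 + 0.04 − 0.7)/(1.4 − 0.7) = 0.3400/0.7000 = 0.4857
Terminal stock prices: S_u = 119, S_d = 59.5
Terminal payoffs (K − S): max(-34, 0) = 0, max(25.5, 0) = 25.5
Node 0 (S = 85): V_0 = 1/1.04·[0.4857·0.0000 + 0.5143·25.5000] = 12.6099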